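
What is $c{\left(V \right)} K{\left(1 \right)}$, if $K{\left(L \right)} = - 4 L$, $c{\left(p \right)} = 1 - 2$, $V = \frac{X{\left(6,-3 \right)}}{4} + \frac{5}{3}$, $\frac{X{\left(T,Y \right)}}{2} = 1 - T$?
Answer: $4$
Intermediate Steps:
$X{\left(T,Y \right)} = 2 - 2 T$ ($X{\left(T,Y \right)} = 2 \left(1 - T\right) = 2 - 2 T$)
$V = - \frac{5}{6}$ ($V = \frac{2 - 12}{4} + \frac{5}{3} = \left(2 - 12\right) \frac{1}{4} + 5 \cdot \frac{1}{3} = \left(-10\right) \frac{1}{4} + \frac{5}{3} = - \frac{5}{2} + \frac{5}{3} = - \frac{5}{6} \approx -0.83333$)
$c{\left(p \right)} = -1$
$c{\left(V \right)} K{\left(1 \right)} = - \left(-4\right) 1 = \left(-1\right) \left(-4\right) = 4$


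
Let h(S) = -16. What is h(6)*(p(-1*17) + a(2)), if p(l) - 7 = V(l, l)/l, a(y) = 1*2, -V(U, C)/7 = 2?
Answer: -2672/17 ≈ -157.18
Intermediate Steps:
V(U, C) = -14 (V(U, C) = -7*2 = -14)
a(y) = 2
p(l) = 7 - 14/l
h(6)*(p(-1*17) + a(2)) = -16*((7 - 14/((-1*17))) + 2) = -16*((7 - 14/(-17)) + 2) = -16*((7 - 14*(-1/17)) + 2) = -16*((7 + 14/17) + 2) = -16*(133/17 + 2) = -16*167/17 = -2672/17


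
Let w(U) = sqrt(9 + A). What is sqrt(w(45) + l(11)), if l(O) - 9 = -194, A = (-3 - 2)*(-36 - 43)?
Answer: sqrt(-185 + 2*sqrt(101)) ≈ 12.841*I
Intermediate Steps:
A = 395 (A = -5*(-79) = 395)
l(O) = -185 (l(O) = 9 - 194 = -185)
w(U) = 2*sqrt(101) (w(U) = sqrt(9 + 395) = sqrt(404) = 2*sqrt(101))
sqrt(w(45) + l(11)) = sqrt(2*sqrt(101) - 185) = sqrt(-185 + 2*sqrt(101))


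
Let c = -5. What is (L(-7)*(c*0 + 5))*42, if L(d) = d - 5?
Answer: -2520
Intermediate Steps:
L(d) = -5 + d
(L(-7)*(c*0 + 5))*42 = ((-5 - 7)*(-5*0 + 5))*42 = -12*(0 + 5)*42 = -12*5*42 = -60*42 = -2520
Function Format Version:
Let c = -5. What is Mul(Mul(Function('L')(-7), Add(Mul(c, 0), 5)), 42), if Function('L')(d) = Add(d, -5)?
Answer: -2520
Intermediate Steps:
Function('L')(d) = Add(-5, d)
Mul(Mul(Function('L')(-7), Add(Mul(c, 0), 5)), 42) = Mul(Mul(Add(-5, -7), Add(Mul(-5, 0), 5)), 42) = Mul(Mul(-12, Add(0, 5)), 42) = Mul(Mul(-12, 5), 42) = Mul(-60, 42) = -2520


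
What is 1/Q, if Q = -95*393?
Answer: -1/37335 ≈ -2.6785e-5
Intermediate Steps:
Q = -37335
1/Q = 1/(-37335) = -1/37335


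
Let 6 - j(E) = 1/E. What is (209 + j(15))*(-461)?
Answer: -1486264/15 ≈ -99084.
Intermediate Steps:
j(E) = 6 - 1/E
(209 + j(15))*(-461) = (209 + (6 - 1/15))*(-461) = (209 + 89/15)*(-461) = (3224/15)*(-461) = -1486264/15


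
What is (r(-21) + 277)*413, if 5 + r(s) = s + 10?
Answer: 107793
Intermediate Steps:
r(s) = 5 + s (r(s) = -5 + (s + 10) = -5 + (10 + s) = 5 + s)
(r(-21) + 277)*413 = ((5 - 21) + 277)*413 = (-16 + 277)*413 = 261*413 = 107793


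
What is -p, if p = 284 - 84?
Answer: -200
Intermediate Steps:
p = 200
-p = -1*200 = -200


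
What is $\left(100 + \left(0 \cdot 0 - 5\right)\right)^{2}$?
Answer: $9025$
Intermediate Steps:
$\left(100 + \left(0 \cdot 0 - 5\right)\right)^{2} = \left(100 + \left(0 - 5\right)\right)^{2} = \left(100 - 5\right)^{2} = 95^{2} = 9025$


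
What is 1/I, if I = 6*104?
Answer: 1/624 ≈ 0.0016026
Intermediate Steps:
I = 624
1/I = 1/624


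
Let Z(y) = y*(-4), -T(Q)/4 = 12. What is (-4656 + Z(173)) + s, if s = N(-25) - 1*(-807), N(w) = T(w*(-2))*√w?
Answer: -4541 - 240*I ≈ -4541.0 - 240.0*I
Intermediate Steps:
T(Q) = -48 (T(Q) = -4*12 = -48)
N(w) = -48*√w
Z(y) = -4*y
s = 807 - 240*I (s = -240*I - 1*(-807) = -240*I + 807 = 807 - 240*I ≈ 807.0 - 240.0*I)
(-4656 + Z(173)) + s = (-4656 - 4*173) + (807 - 240*I) = (-4656 - 692) + (807 - 240*I) = -5348 + (807 - 240*I) = -4541 - 240*I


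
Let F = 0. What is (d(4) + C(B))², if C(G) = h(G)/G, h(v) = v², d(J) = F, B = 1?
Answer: 1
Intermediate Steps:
d(J) = 0
C(G) = G (C(G) = G²/G = G)
(d(4) + C(B))² = (0 + 1)² = 1² = 1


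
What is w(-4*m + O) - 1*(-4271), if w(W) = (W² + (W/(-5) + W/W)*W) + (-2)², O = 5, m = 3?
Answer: 21536/5 ≈ 4307.2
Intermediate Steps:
w(W) = 4 + W² + W*(1 - W/5) (w(W) = (W² + (W*(-⅕) + 1)*W) + 4 = (W² + (-W/5 + 1)*W) + 4 = (W² + (1 - W/5)*W) + 4 = (W² + W*(1 - W/5)) + 4 = 4 + W² + W*(1 - W/5))
w(-4*m + O) - 1*(-4271) = (4 + (-4*3 + 5) + 4*(-4*3 + 5)²/5) - 1*(-4271) = (4 + (-12 + 5) + 4*(-12 + 5)²/5) + 4271 = (4 - 7 + (⅘)*(-7)²) + 4271 = (4 - 7 + (⅘)*49) + 4271 = (4 - 7 + 196/5) + 4271 = 181/5 + 4271 = 21536/5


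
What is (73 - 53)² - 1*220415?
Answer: -220015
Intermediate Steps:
(73 - 53)² - 1*220415 = 20² - 220415 = 400 - 220415 = -220015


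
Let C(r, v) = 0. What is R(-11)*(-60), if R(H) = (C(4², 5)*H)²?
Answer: 0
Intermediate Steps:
R(H) = 0 (R(H) = (0*H)² = 0² = 0)
R(-11)*(-60) = 0*(-60) = 0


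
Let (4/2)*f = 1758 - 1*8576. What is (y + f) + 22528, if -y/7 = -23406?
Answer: 182961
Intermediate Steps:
y = 163842 (y = -7*(-23406) = 163842)
f = -3409 (f = (1758 - 1*8576)/2 = (1758 - 8576)/2 = (1/2)*(-6818) = -3409)
(y + f) + 22528 = (163842 - 3409) + 22528 = 160433 + 22528 = 182961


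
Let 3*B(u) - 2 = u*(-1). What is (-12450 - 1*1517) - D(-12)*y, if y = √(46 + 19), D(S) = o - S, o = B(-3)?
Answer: -13967 - 41*√65/3 ≈ -14077.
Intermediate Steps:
B(u) = ⅔ - u/3 (B(u) = ⅔ + (u*(-1))/3 = ⅔ + (-u)/3 = ⅔ - u/3)
o = 5/3 (o = ⅔ - ⅓*(-3) = ⅔ + 1 = 5/3 ≈ 1.6667)
D(S) = 5/3 - S
y = √65 ≈ 8.0623
(-12450 - 1*1517) - D(-12)*y = (-12450 - 1*1517) - (5/3 - 1*(-12))*√65 = (-12450 - 1517) - (5/3 + 12)*√65 = -13967 - 41*√65/3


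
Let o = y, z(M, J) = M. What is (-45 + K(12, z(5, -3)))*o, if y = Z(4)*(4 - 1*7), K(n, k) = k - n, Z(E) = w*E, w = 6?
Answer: 3744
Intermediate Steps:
Z(E) = 6*E
y = -72 (y = (6*4)*(4 - 1*7) = 24*(4 - 7) = 24*(-3) = -72)
o = -72
(-45 + K(12, z(5, -3)))*o = (-45 + (5 - 1*12))*(-72) = (-45 + (5 - 12))*(-72) = (-45 - 7)*(-72) = -52*(-72) = 3744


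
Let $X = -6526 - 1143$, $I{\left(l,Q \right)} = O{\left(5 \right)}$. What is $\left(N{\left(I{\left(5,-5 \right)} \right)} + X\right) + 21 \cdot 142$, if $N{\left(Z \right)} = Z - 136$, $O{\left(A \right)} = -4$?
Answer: $-4827$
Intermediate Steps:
$I{\left(l,Q \right)} = -4$
$N{\left(Z \right)} = -136 + Z$
$X = -7669$ ($X = -6526 - 1143 = -7669$)
$\left(N{\left(I{\left(5,-5 \right)} \right)} + X\right) + 21 \cdot 142 = \left(\left(-136 - 4\right) - 7669\right) + 21 \cdot 142 = \left(-140 - 7669\right) + 2982 = -7809 + 2982 = -4827$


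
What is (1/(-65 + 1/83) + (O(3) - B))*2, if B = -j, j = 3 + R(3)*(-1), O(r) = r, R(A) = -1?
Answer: 37675/2697 ≈ 13.969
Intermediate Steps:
j = 4 (j = 3 - 1*(-1) = 3 + 1 = 4)
B = -4 (B = -1*4 = -4)
(1/(-65 + 1/83) + (O(3) - B))*2 = (1/(-65 + 1/83) + (3 - 1*(-4)))*2 = (1/(-65 + 1/83) + (3 + 4))*2 = (1/(-5394/83) + 7)*2 = (-83/5394 + 7)*2 = (37675/5394)*2 = 37675/2697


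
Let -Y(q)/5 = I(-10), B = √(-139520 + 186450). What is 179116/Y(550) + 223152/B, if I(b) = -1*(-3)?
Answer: -179116/15 + 111576*√130/1235 ≈ -10911.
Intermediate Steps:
I(b) = 3
B = 19*√130 (B = √46930 = 19*√130 ≈ 216.63)
Y(q) = -15 (Y(q) = -5*3 = -15)
179116/Y(550) + 223152/B = 179116/(-15) + 223152/((19*√130)) = 179116*(-1/15) + 223152*(√130/2470) = -179116/15 + 111576*√130/1235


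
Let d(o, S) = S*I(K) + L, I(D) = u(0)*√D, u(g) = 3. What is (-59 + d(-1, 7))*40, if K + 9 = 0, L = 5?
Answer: -2160 + 2520*I ≈ -2160.0 + 2520.0*I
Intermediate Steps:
K = -9 (K = -9 + 0 = -9)
I(D) = 3*√D
d(o, S) = 5 + 9*I*S (d(o, S) = S*(3*√(-9)) + 5 = S*(3*(3*I)) + 5 = S*(9*I) + 5 = 9*I*S + 5 = 5 + 9*I*S)
(-59 + d(-1, 7))*40 = (-59 + (5 + 9*I*7))*40 = (-59 + (5 + 63*I))*40 = (-54 + 63*I)*40 = -2160 + 2520*I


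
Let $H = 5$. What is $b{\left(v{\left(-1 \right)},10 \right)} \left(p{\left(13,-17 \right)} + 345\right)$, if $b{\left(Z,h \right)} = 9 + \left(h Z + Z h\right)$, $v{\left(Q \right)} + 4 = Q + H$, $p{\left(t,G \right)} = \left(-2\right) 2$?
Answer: $3069$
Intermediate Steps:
$p{\left(t,G \right)} = -4$
$v{\left(Q \right)} = 1 + Q$ ($v{\left(Q \right)} = -4 + \left(Q + 5\right) = -4 + \left(5 + Q\right) = 1 + Q$)
$b{\left(Z,h \right)} = 9 + 2 Z h$ ($b{\left(Z,h \right)} = 9 + \left(Z h + Z h\right) = 9 + 2 Z h$)
$b{\left(v{\left(-1 \right)},10 \right)} \left(p{\left(13,-17 \right)} + 345\right) = \left(9 + 2 \left(1 - 1\right) 10\right) \left(-4 + 345\right) = \left(9 + 2 \cdot 0 \cdot 10\right) 341 = \left(9 + 0\right) 341 = 9 \cdot 341 = 3069$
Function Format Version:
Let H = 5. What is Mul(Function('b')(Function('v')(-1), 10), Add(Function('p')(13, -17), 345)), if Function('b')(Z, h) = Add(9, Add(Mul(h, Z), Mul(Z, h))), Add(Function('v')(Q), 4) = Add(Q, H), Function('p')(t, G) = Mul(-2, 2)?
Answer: 3069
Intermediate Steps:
Function('p')(t, G) = -4
Function('v')(Q) = Add(1, Q) (Function('v')(Q) = Add(-4, Add(Q, 5)) = Add(-4, Add(5, Q)) = Add(1, Q))
Function('b')(Z, h) = Add(9, Mul(2, Z, h)) (Function('b')(Z, h) = Add(9, Add(Mul(Z, h), Mul(Z, h))) = Add(9, Mul(2, Z, h)))
Mul(Function('b')(Function('v')(-1), 10), Add(Function('p')(13, -17), 345)) = Mul(Add(9, Mul(2, Add(1, -1), 10)), Add(-4, 345)) = Mul(Add(9, Mul(2, 0, 10)), 341) = Mul(Add(9, 0), 341) = Mul(9, 341) = 3069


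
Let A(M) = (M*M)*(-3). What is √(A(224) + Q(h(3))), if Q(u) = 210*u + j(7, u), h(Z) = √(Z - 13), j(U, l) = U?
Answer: √(-150521 + 210*I*√10) ≈ 0.8558 + 387.97*I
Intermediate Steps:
h(Z) = √(-13 + Z)
Q(u) = 7 + 210*u (Q(u) = 210*u + 7 = 7 + 210*u)
A(M) = -3*M² (A(M) = M²*(-3) = -3*M²)
√(A(224) + Q(h(3))) = √(-3*224² + (7 + 210*√(-13 + 3))) = √(-3*50176 + (7 + 210*√(-10))) = √(-150528 + (7 + 210*(I*√10))) = √(-150528 + (7 + 210*I*√10)) = √(-150521 + 210*I*√10)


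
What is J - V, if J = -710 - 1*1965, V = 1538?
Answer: -4213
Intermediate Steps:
J = -2675 (J = -710 - 1965 = -2675)
J - V = -2675 - 1*1538 = -2675 - 1538 = -4213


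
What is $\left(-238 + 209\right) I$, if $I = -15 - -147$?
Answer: $-3828$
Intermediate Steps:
$I = 132$ ($I = -15 + 147 = 132$)
$\left(-238 + 209\right) I = \left(-238 + 209\right) 132 = \left(-29\right) 132 = -3828$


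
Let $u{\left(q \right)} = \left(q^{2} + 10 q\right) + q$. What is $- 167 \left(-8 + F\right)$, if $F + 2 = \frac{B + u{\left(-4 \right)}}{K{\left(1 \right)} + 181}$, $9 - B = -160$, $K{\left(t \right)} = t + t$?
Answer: $\frac{94021}{61} \approx 1541.3$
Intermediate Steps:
$K{\left(t \right)} = 2 t$
$B = 169$ ($B = 9 - -160 = 9 + 160 = 169$)
$u{\left(q \right)} = q^{2} + 11 q$
$F = - \frac{75}{61}$ ($F = -2 + \frac{169 - 4 \left(11 - 4\right)}{2 \cdot 1 + 181} = -2 + \frac{169 - 28}{2 + 181} = -2 + \frac{169 - 28}{183} = -2 + 141 \cdot \frac{1}{183} = -2 + \frac{47}{61} = - \frac{75}{61} \approx -1.2295$)
$- 167 \left(-8 + F\right) = - 167 \left(-8 - \frac{75}{61}\right) = \left(-167\right) \left(- \frac{563}{61}\right) = \frac{94021}{61}$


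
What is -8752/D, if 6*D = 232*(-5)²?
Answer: -6564/725 ≈ -9.0538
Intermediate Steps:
D = 2900/3 (D = (232*(-5)²)/6 = (232*25)/6 = (⅙)*5800 = 2900/3 ≈ 966.67)
-8752/D = -8752/2900/3 = -8752*3/2900 = -6564/725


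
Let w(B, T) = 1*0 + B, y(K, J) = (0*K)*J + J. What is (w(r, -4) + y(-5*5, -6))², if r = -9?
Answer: 225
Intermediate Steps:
y(K, J) = J (y(K, J) = 0*J + J = 0 + J = J)
w(B, T) = B (w(B, T) = 0 + B = B)
(w(r, -4) + y(-5*5, -6))² = (-9 - 6)² = (-15)² = 225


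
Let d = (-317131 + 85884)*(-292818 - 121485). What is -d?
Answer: -95806325841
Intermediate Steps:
d = 95806325841 (d = -231247*(-414303) = 95806325841)
-d = -1*95806325841 = -95806325841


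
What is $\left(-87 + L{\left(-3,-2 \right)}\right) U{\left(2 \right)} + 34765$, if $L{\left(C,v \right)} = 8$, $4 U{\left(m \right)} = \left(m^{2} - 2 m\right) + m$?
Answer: $\frac{69451}{2} \approx 34726.0$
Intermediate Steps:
$U{\left(m \right)} = - \frac{m}{4} + \frac{m^{2}}{4}$ ($U{\left(m \right)} = \frac{\left(m^{2} - 2 m\right) + m}{4} = \frac{m^{2} - m}{4} = - \frac{m}{4} + \frac{m^{2}}{4}$)
$\left(-87 + L{\left(-3,-2 \right)}\right) U{\left(2 \right)} + 34765 = \left(-87 + 8\right) \frac{1}{4} \cdot 2 \left(-1 + 2\right) + 34765 = - 79 \cdot \frac{1}{4} \cdot 2 \cdot 1 + 34765 = \left(-79\right) \frac{1}{2} + 34765 = - \frac{79}{2} + 34765 = \frac{69451}{2}$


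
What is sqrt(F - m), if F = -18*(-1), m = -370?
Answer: 2*sqrt(97) ≈ 19.698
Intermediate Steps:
F = 18
sqrt(F - m) = sqrt(18 - 1*(-370)) = sqrt(18 + 370) = sqrt(388) = 2*sqrt(97)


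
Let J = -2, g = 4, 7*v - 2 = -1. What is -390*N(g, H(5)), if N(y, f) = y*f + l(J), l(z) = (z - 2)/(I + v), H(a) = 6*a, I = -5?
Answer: -801060/17 ≈ -47121.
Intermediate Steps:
v = ⅐ (v = 2/7 + (⅐)*(-1) = 2/7 - ⅐ = ⅐ ≈ 0.14286)
l(z) = 7/17 - 7*z/34 (l(z) = (z - 2)/(-5 + ⅐) = (-2 + z)/(-34/7) = (-2 + z)*(-7/34) = 7/17 - 7*z/34)
N(y, f) = 14/17 + f*y (N(y, f) = y*f + (7/17 - 7/34*(-2)) = f*y + (7/17 + 7/17) = f*y + 14/17 = 14/17 + f*y)
-390*N(g, H(5)) = -390*(14/17 + (6*5)*4) = -390*(14/17 + 30*4) = -390*(14/17 + 120) = -390*2054/17 = -801060/17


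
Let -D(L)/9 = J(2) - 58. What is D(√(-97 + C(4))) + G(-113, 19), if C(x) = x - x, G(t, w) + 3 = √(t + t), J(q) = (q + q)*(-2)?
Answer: 591 + I*√226 ≈ 591.0 + 15.033*I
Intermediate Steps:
J(q) = -4*q (J(q) = (2*q)*(-2) = -4*q)
G(t, w) = -3 + √2*√t (G(t, w) = -3 + √(t + t) = -3 + √(2*t) = -3 + √2*√t)
C(x) = 0
D(L) = 594 (D(L) = -9*(-4*2 - 58) = -9*(-8 - 58) = -9*(-66) = 594)
D(√(-97 + C(4))) + G(-113, 19) = 594 + (-3 + √2*√(-113)) = 594 + (-3 + √2*(I*√113)) = 594 + (-3 + I*√226) = 591 + I*√226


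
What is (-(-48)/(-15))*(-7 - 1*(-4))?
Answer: 48/5 ≈ 9.6000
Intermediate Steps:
(-(-48)/(-15))*(-7 - 1*(-4)) = (-(-48)*(-1)/15)*(-7 + 4) = -4*4/5*(-3) = -16/5*(-3) = 48/5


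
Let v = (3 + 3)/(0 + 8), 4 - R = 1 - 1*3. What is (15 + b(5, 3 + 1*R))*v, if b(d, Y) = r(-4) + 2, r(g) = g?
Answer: 39/4 ≈ 9.7500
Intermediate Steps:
R = 6 (R = 4 - (1 - 1*3) = 4 - (1 - 3) = 4 - 1*(-2) = 4 + 2 = 6)
v = ¾ (v = 6/8 = 6*(⅛) = ¾ ≈ 0.75000)
b(d, Y) = -2 (b(d, Y) = -4 + 2 = -2)
(15 + b(5, 3 + 1*R))*v = (15 - 2)*(¾) = 13*(¾) = 39/4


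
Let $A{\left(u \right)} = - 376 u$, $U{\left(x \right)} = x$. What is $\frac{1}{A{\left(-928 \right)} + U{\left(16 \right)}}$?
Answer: $\frac{1}{348944} \approx 2.8658 \cdot 10^{-6}$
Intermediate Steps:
$\frac{1}{A{\left(-928 \right)} + U{\left(16 \right)}} = \frac{1}{\left(-376\right) \left(-928\right) + 16} = \frac{1}{348928 + 16} = \frac{1}{348944}$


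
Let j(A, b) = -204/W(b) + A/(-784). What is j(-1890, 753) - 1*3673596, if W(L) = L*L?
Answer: -38881931716531/10584168 ≈ -3.6736e+6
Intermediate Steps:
W(L) = L**2
j(A, b) = -204/b**2 - A/784 (j(A, b) = -204/b**2 + A/(-784) = -204/b**2 + A*(-1/784) = -204/b**2 - A/784)
j(-1890, 753) - 1*3673596 = (-204/753**2 - 1/784*(-1890)) - 1*3673596 = (-204*1/567009 + 135/56) - 3673596 = (-68/189003 + 135/56) - 3673596 = 25511597/10584168 - 3673596 = -38881931716531/10584168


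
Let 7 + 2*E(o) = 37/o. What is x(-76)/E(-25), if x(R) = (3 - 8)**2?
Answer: -625/106 ≈ -5.8962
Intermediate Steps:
x(R) = 25 (x(R) = (-5)**2 = 25)
E(o) = -7/2 + 37/(2*o) (E(o) = -7/2 + (37/o)/2 = -7/2 + 37/(2*o))
x(-76)/E(-25) = 25/(((1/2)*(37 - 7*(-25))/(-25))) = 25/(((1/2)*(-1/25)*(37 + 175))) = 25/(((1/2)*(-1/25)*212)) = 25/(-106/25) = 25*(-25/106) = -625/106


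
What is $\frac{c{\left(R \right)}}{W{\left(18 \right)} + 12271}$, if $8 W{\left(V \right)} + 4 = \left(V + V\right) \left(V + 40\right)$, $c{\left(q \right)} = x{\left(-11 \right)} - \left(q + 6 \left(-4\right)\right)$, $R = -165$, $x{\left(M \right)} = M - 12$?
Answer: $\frac{332}{25063} \approx 0.013247$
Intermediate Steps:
$x{\left(M \right)} = -12 + M$ ($x{\left(M \right)} = M - 12 = -12 + M$)
$c{\left(q \right)} = 1 - q$ ($c{\left(q \right)} = \left(-12 - 11\right) - \left(q + 6 \left(-4\right)\right) = -23 - \left(q - 24\right) = -23 - \left(-24 + q\right) = 1 - q$)
$W{\left(V \right)} = - \frac{1}{2} + \frac{V \left(40 + V\right)}{4}$ ($W{\left(V \right)} = - \frac{1}{2} + \frac{\left(V + V\right) \left(V + 40\right)}{8} = - \frac{1}{2} + \frac{2 V \left(40 + V\right)}{8} = - \frac{1}{2} + \frac{V \left(40 + V\right)}{4}$)
$\frac{c{\left(R \right)}}{W{\left(18 \right)} + 12271} = \frac{1 - -165}{\left(- \frac{1}{2} + 10 \cdot 18 + \frac{18^{2}}{4}\right) + 12271} = \frac{1 + 165}{\left(- \frac{1}{2} + 180 + \frac{1}{4} \cdot 324\right) + 12271} = \frac{166}{\left(- \frac{1}{2} + 180 + 81\right) + 12271} = \frac{166}{\frac{521}{2} + 12271} = \frac{166}{\frac{25063}{2}} = 166 \cdot \frac{2}{25063} = \frac{332}{25063}$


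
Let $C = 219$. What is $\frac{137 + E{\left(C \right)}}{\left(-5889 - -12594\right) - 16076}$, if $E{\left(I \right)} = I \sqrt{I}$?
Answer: $- \frac{137}{9371} - \frac{219 \sqrt{219}}{9371} \approx -0.36046$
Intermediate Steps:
$E{\left(I \right)} = I^{\frac{3}{2}}$
$\frac{137 + E{\left(C \right)}}{\left(-5889 - -12594\right) - 16076} = \frac{137 + 219^{\frac{3}{2}}}{\left(-5889 - -12594\right) - 16076} = \frac{137 + 219 \sqrt{219}}{\left(-5889 + 12594\right) - 16076} = \frac{137 + 219 \sqrt{219}}{6705 - 16076} = \frac{137 + 219 \sqrt{219}}{-9371} = \left(137 + 219 \sqrt{219}\right) \left(- \frac{1}{9371}\right) = - \frac{137}{9371} - \frac{219 \sqrt{219}}{9371}$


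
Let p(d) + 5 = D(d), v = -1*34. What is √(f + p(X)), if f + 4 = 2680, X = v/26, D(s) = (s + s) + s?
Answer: 4*√28171/13 ≈ 51.644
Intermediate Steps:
v = -34
D(s) = 3*s (D(s) = 2*s + s = 3*s)
X = -17/13 (X = -34/26 = -34*1/26 = -17/13 ≈ -1.3077)
f = 2676 (f = -4 + 2680 = 2676)
p(d) = -5 + 3*d
√(f + p(X)) = √(2676 + (-5 + 3*(-17/13))) = √(2676 + (-5 - 51/13)) = √(2676 - 116/13) = √(34672/13) = 4*√28171/13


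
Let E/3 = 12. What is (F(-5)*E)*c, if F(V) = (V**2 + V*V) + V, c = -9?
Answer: -14580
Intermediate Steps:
E = 36 (E = 3*12 = 36)
F(V) = V + 2*V**2 (F(V) = (V**2 + V**2) + V = 2*V**2 + V = V + 2*V**2)
(F(-5)*E)*c = (-5*(1 + 2*(-5))*36)*(-9) = (-5*(1 - 10)*36)*(-9) = (-5*(-9)*36)*(-9) = (45*36)*(-9) = 1620*(-9) = -14580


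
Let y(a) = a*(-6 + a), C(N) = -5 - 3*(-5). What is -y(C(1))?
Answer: -40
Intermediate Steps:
C(N) = 10 (C(N) = -5 + 15 = 10)
-y(C(1)) = -10*(-6 + 10) = -10*4 = -1*40 = -40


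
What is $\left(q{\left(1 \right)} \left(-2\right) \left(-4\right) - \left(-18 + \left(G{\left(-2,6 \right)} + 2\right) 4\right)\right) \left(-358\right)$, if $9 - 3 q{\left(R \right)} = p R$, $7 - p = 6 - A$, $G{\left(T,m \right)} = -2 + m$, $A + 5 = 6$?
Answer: $- \frac{13604}{3} \approx -4534.7$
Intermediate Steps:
$A = 1$ ($A = -5 + 6 = 1$)
$p = 2$ ($p = 7 - \left(6 - 1\right) = 7 - 5 = 2$)
$q{\left(R \right)} = 3 - \frac{2 R}{3}$
$\left(q{\left(1 \right)} \left(-2\right) \left(-4\right) - \left(-18 + \left(G{\left(-2,6 \right)} + 2\right) 4\right)\right) \left(-358\right) = \left(\left(3 - \frac{2}{3}\right) \left(-2\right) \left(-4\right) + \left(18 - \left(\left(-2 + 6\right) + 2\right) 4\right)\right) \left(-358\right) = \left(\left(3 - \frac{2}{3}\right) \left(-2\right) \left(-4\right) + \left(18 - \left(4 + 2\right) 4\right)\right) \left(-358\right) = \left(\frac{7}{3} \left(-2\right) \left(-4\right) + \left(18 - 6 \cdot 4\right)\right) \left(-358\right) = \left(\left(- \frac{14}{3}\right) \left(-4\right) + \left(18 - 24\right)\right) \left(-358\right) = \left(\frac{56}{3} + \left(18 - 24\right)\right) \left(-358\right) = \left(\frac{56}{3} - 6\right) \left(-358\right) = \frac{38}{3} \left(-358\right) = - \frac{13604}{3}$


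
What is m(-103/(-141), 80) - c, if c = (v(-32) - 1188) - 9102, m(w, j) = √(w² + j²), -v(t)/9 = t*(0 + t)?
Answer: 19506 + √127249009/141 ≈ 19586.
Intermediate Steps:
v(t) = -9*t² (v(t) = -9*t*(0 + t) = -9*t*t = -9*t²)
m(w, j) = √(j² + w²)
c = -19506 (c = (-9*(-32)² - 1188) - 9102 = (-9*1024 - 1188) - 9102 = (-9216 - 1188) - 9102 = -10404 - 9102 = -19506)
m(-103/(-141), 80) - c = √(80² + (-103/(-141))²) - 1*(-19506) = √(6400 + (-103*(-1/141))²) + 19506 = √(6400 + (103/141)²) + 19506 = √(6400 + 10609/19881) + 19506 = √(127249009/19881) + 19506 = √127249009/141 + 19506 = 19506 + √127249009/141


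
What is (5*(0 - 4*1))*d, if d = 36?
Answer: -720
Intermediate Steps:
(5*(0 - 4*1))*d = (5*(0 - 4*1))*36 = (5*(0 - 4))*36 = (5*(-4))*36 = -20*36 = -720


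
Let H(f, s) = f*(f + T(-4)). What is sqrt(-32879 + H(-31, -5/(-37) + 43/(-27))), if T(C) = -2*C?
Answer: 3*I*sqrt(3574) ≈ 179.35*I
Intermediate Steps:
H(f, s) = f*(8 + f) (H(f, s) = f*(f - 2*(-4)) = f*(f + 8) = f*(8 + f))
sqrt(-32879 + H(-31, -5/(-37) + 43/(-27))) = sqrt(-32879 - 31*(8 - 31)) = sqrt(-32879 - 31*(-23)) = sqrt(-32879 + 713) = sqrt(-32166) = 3*I*sqrt(3574)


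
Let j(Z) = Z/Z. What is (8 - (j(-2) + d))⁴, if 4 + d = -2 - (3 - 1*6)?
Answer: 10000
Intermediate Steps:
j(Z) = 1
d = -3 (d = -4 + (-2 - (3 - 1*6)) = -4 + (-2 - (3 - 6)) = -4 + (-2 - 1*(-3)) = -4 + (-2 + 3) = -4 + 1 = -3)
(8 - (j(-2) + d))⁴ = (8 - (1 - 3))⁴ = (8 - 1*(-2))⁴ = (8 + 2)⁴ = 10⁴ = 10000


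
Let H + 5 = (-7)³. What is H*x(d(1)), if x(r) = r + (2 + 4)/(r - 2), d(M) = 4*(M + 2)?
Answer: -21924/5 ≈ -4384.8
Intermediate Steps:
d(M) = 8 + 4*M (d(M) = 4*(2 + M) = 8 + 4*M)
H = -348 (H = -5 + (-7)³ = -5 - 343 = -348)
x(r) = r + 6/(-2 + r)
H*x(d(1)) = -348*(6 + (8 + 4*1)² - 2*(8 + 4*1))/(-2 + (8 + 4*1)) = -348*(6 + (8 + 4)² - 2*(8 + 4))/(-2 + (8 + 4)) = -348*(6 + 12² - 2*12)/(-2 + 12) = -348*(6 + 144 - 24)/10 = -174*126/5 = -348*63/5 = -21924/5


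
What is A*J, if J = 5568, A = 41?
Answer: 228288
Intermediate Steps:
A*J = 41*5568 = 228288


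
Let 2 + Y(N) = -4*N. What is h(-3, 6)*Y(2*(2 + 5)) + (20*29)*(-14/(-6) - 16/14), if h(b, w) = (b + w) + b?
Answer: 14500/21 ≈ 690.48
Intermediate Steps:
Y(N) = -2 - 4*N
h(b, w) = w + 2*b
h(-3, 6)*Y(2*(2 + 5)) + (20*29)*(-14/(-6) - 16/14) = (6 + 2*(-3))*(-2 - 8*(2 + 5)) + (20*29)*(-14/(-6) - 16/14) = (6 - 6)*(-2 - 8*7) + 580*(-14*(-1/6) - 16*1/14) = 0*(-2 - 4*14) + 580*(7/3 - 8/7) = 0*(-2 - 56) + 580*(25/21) = 0*(-58) + 14500/21 = 0 + 14500/21 = 14500/21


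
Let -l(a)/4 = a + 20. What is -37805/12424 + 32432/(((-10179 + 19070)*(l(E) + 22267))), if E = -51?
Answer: -7525755258537/2473349805544 ≈ -3.0427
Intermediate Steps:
l(a) = -80 - 4*a (l(a) = -4*(a + 20) = -4*(20 + a) = -80 - 4*a)
-37805/12424 + 32432/(((-10179 + 19070)*(l(E) + 22267))) = -37805/12424 + 32432/(((-10179 + 19070)*((-80 - 4*(-51)) + 22267))) = -37805*1/12424 + 32432/((8891*((-80 + 204) + 22267))) = -37805/12424 + 32432/((8891*(124 + 22267))) = -37805/12424 + 32432/((8891*22391)) = -37805/12424 + 32432/199078381 = -7525755258537/2473349805544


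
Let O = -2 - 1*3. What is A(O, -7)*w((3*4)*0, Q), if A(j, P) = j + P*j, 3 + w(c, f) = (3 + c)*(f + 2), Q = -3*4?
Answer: -990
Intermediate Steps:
Q = -12
w(c, f) = -3 + (2 + f)*(3 + c) (w(c, f) = -3 + (3 + c)*(f + 2) = -3 + (3 + c)*(2 + f) = -3 + (2 + f)*(3 + c))
O = -5 (O = -2 - 3 = -5)
A(O, -7)*w((3*4)*0, Q) = (-5*(1 - 7))*(3 + 2*((3*4)*0) + 3*(-12) + ((3*4)*0)*(-12)) = (-5*(-6))*(3 + 2*(12*0) - 36 + (12*0)*(-12)) = 30*(3 + 2*0 - 36 + 0*(-12)) = 30*(3 + 0 - 36 + 0) = 30*(-33) = -990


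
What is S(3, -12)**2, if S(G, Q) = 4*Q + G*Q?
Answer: 7056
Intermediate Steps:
S(3, -12)**2 = (-12*(4 + 3))**2 = (-12*7)**2 = (-84)**2 = 7056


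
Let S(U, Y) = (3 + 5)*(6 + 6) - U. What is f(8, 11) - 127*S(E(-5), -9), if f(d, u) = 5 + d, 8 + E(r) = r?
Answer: -13830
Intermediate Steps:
E(r) = -8 + r
S(U, Y) = 96 - U (S(U, Y) = 8*12 - U = 96 - U)
f(8, 11) - 127*S(E(-5), -9) = (5 + 8) - 127*(96 - (-8 - 5)) = 13 - 127*(96 - 1*(-13)) = 13 - 127*(96 + 13) = 13 - 127*109 = 13 - 13843 = -13830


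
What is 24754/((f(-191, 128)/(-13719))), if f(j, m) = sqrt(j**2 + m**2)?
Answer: -339600126*sqrt(52865)/52865 ≈ -1.4770e+6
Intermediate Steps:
24754/((f(-191, 128)/(-13719))) = 24754/((sqrt((-191)**2 + 128**2)/(-13719))) = 24754/((sqrt(36481 + 16384)*(-1/13719))) = 24754/((sqrt(52865)*(-1/13719))) = 24754/((-sqrt(52865)/13719)) = 24754*(-13719*sqrt(52865)/52865) = -339600126*sqrt(52865)/52865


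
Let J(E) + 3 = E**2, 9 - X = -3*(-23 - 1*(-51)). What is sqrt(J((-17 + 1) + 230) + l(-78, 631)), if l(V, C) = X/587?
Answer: 2*sqrt(3944725702)/587 ≈ 213.99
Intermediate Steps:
X = 93 (X = 9 - (-3)*(-23 - 1*(-51)) = 9 - (-3)*(-23 + 51) = 9 - (-3)*28 = 9 - 1*(-84) = 9 + 84 = 93)
l(V, C) = 93/587
J(E) = -3 + E**2
sqrt(J((-17 + 1) + 230) + l(-78, 631)) = sqrt((-3 + ((-17 + 1) + 230)**2) + 93/587) = sqrt((-3 + (-16 + 230)**2) + 93/587) = sqrt((-3 + 214**2) + 93/587) = sqrt((-3 + 45796) + 93/587) = sqrt(45793 + 93/587) = sqrt(26880584/587) = 2*sqrt(3944725702)/587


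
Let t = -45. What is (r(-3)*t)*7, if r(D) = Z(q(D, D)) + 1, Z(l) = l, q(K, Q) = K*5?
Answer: 4410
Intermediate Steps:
q(K, Q) = 5*K
r(D) = 1 + 5*D (r(D) = 5*D + 1 = 1 + 5*D)
(r(-3)*t)*7 = ((1 + 5*(-3))*(-45))*7 = ((1 - 15)*(-45))*7 = -14*(-45)*7 = 630*7 = 4410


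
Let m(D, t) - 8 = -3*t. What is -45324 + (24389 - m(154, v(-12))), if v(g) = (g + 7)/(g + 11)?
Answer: -20928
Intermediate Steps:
v(g) = (7 + g)/(11 + g)
m(D, t) = 8 - 3*t
-45324 + (24389 - m(154, v(-12))) = -45324 + (24389 - (8 - 3*(7 - 12)/(11 - 12))) = -45324 + (24389 - (8 - 3*(-5)/(-1))) = -45324 + (24389 - (8 - (-3)*(-5))) = -45324 + (24389 - (8 - 3*5)) = -45324 + (24389 - (8 - 15)) = -45324 + (24389 - 1*(-7)) = -45324 + (24389 + 7) = -45324 + 24396 = -20928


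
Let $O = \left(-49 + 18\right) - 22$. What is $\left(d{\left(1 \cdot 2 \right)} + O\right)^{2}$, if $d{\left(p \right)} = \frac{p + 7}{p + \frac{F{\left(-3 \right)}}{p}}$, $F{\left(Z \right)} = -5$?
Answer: $5041$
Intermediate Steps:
$O = -53$ ($O = -31 - 22 = -53$)
$d{\left(p \right)} = \frac{7 + p}{p - \frac{5}{p}}$ ($d{\left(p \right)} = \frac{p + 7}{p - \frac{5}{p}} = \frac{7 + p}{p - \frac{5}{p}}$)
$\left(d{\left(1 \cdot 2 \right)} + O\right)^{2} = \left(\frac{1 \cdot 2 \left(7 + 1 \cdot 2\right)}{-5 + \left(1 \cdot 2\right)^{2}} - 53\right)^{2} = \left(\frac{2 \left(7 + 2\right)}{-5 + 2^{2}} - 53\right)^{2} = \left(2 \frac{1}{-5 + 4} \cdot 9 - 53\right)^{2} = \left(2 \frac{1}{-1} \cdot 9 - 53\right)^{2} = \left(2 \left(-1\right) 9 - 53\right)^{2} = \left(-18 - 53\right)^{2} = \left(-71\right)^{2} = 5041$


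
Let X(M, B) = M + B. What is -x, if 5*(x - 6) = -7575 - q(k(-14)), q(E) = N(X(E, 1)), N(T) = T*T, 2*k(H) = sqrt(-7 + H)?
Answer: 30163/20 + I*sqrt(21)/5 ≈ 1508.2 + 0.91652*I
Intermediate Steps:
X(M, B) = B + M
k(H) = sqrt(-7 + H)/2
N(T) = T**2
q(E) = (1 + E)**2
x = -1509 - (1 + I*sqrt(21)/2)**2/5 (x = 6 + (-7575 - (1 + sqrt(-7 - 14)/2)**2)/5 = 6 + (-7575 - (1 + sqrt(-21)/2)**2)/5 = 6 + (-7575 - (1 + (I*sqrt(21))/2)**2)/5 = 6 + (-7575 - (1 + I*sqrt(21)/2)**2)/5 = 6 + (-1515 - (1 + I*sqrt(21)/2)**2/5) = -1509 - (1 + I*sqrt(21)/2)**2/5 ≈ -1508.2 - 0.91652*I)
-x = -(-30163/20 - I*sqrt(21)/5) = 30163/20 + I*sqrt(21)/5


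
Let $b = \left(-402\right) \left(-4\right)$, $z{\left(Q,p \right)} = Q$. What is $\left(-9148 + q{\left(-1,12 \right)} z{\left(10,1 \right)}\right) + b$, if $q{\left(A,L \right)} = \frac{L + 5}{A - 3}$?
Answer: $- \frac{15165}{2} \approx -7582.5$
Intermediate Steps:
$q{\left(A,L \right)} = \frac{5 + L}{-3 + A}$ ($q{\left(A,L \right)} = \frac{5 + L}{A - 3} = \frac{5 + L}{-3 + A}$)
$b = 1608$
$\left(-9148 + q{\left(-1,12 \right)} z{\left(10,1 \right)}\right) + b = \left(-9148 + \frac{5 + 12}{-3 - 1} \cdot 10\right) + 1608 = \left(-9148 + \frac{1}{-4} \cdot 17 \cdot 10\right) + 1608 = \left(-9148 + \left(- \frac{1}{4}\right) 17 \cdot 10\right) + 1608 = \left(-9148 - \frac{85}{2}\right) + 1608 = - \frac{18381}{2} + 1608 = - \frac{15165}{2}$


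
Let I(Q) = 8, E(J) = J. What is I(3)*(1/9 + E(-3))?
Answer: -208/9 ≈ -23.111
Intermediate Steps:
I(3)*(1/9 + E(-3)) = 8*(1/9 - 3) = 8*(⅑ - 3) = 8*(-26/9) = -208/9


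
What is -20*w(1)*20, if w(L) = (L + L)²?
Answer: -1600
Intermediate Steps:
w(L) = 4*L² (w(L) = (2*L)² = 4*L²)
-20*w(1)*20 = -80*1²*20 = -80*20 = -1600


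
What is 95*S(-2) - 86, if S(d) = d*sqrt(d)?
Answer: -86 - 190*I*sqrt(2) ≈ -86.0 - 268.7*I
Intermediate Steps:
S(d) = d**(3/2)
95*S(-2) - 86 = 95*(-2)**(3/2) - 86 = 95*(-2*I*sqrt(2)) - 86 = -190*I*sqrt(2) - 86 = -86 - 190*I*sqrt(2)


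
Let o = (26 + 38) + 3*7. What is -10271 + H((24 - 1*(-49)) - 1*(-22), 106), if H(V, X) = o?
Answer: -10186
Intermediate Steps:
o = 85 (o = 64 + 21 = 85)
H(V, X) = 85
-10271 + H((24 - 1*(-49)) - 1*(-22), 106) = -10271 + 85 = -10186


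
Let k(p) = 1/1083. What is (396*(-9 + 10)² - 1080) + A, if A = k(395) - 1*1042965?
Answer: -1130271866/1083 ≈ -1.0436e+6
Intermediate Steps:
k(p) = 1/1083
A = -1129531094/1083 (A = 1/1083 - 1*1042965 = 1/1083 - 1042965 = -1129531094/1083 ≈ -1.0430e+6)
(396*(-9 + 10)² - 1080) + A = (396*(-9 + 10)² - 1080) - 1129531094/1083 = (396*1² - 1080) - 1129531094/1083 = (396*1 - 1080) - 1129531094/1083 = (396 - 1080) - 1129531094/1083 = -684 - 1129531094/1083 = -1130271866/1083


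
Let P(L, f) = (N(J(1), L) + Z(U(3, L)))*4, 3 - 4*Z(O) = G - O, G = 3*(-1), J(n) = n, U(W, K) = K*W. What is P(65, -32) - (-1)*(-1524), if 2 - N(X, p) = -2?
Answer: -1307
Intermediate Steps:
N(X, p) = 4 (N(X, p) = 2 - 1*(-2) = 2 + 2 = 4)
G = -3
Z(O) = 3/2 + O/4 (Z(O) = 3/4 - (-3 - O)/4 = 3/4 + (3/4 + O/4) = 3/2 + O/4)
P(L, f) = 22 + 3*L (P(L, f) = (4 + (3/2 + (L*3)/4))*4 = (4 + (3/2 + (3*L)/4))*4 = (4 + (3/2 + 3*L/4))*4 = (11/2 + 3*L/4)*4 = 22 + 3*L)
P(65, -32) - (-1)*(-1524) = (22 + 3*65) - (-1)*(-1524) = (22 + 195) - 1*1524 = 217 - 1524 = -1307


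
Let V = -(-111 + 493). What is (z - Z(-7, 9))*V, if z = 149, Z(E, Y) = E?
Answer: -59592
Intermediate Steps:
V = -382 (V = -1*382 = -382)
(z - Z(-7, 9))*V = (149 - 1*(-7))*(-382) = (149 + 7)*(-382) = 156*(-382) = -59592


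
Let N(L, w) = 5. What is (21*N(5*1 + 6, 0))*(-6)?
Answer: -630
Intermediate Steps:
(21*N(5*1 + 6, 0))*(-6) = (21*5)*(-6) = 105*(-6) = -630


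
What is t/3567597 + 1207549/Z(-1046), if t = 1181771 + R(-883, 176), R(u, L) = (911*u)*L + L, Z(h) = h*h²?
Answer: -53559471528189243/1360973249125864 ≈ -39.354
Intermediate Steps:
Z(h) = h³
R(u, L) = L + 911*L*u (R(u, L) = 911*L*u + L = L + 911*L*u)
t = -140394741 (t = 1181771 + 176*(1 + 911*(-883)) = 1181771 + 176*(1 - 804413) = 1181771 + 176*(-804412) = 1181771 - 141576512 = -140394741)
t/3567597 + 1207549/Z(-1046) = -140394741/3567597 + 1207549/((-1046)³) = -140394741*1/3567597 + 1207549/(-1144445336) = -46798247/1189199 + 1207549*(-1/1144445336) = -46798247/1189199 - 1207549/1144445336 = -53559471528189243/1360973249125864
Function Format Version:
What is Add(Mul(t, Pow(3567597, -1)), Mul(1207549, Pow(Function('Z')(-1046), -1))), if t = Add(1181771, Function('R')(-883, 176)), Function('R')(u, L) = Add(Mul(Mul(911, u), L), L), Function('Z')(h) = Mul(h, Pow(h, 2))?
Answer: Rational(-53559471528189243, 1360973249125864) ≈ -39.354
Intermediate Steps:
Function('Z')(h) = Pow(h, 3)
Function('R')(u, L) = Add(L, Mul(911, L, u)) (Function('R')(u, L) = Add(Mul(911, L, u), L) = Add(L, Mul(911, L, u)))
t = -140394741 (t = Add(1181771, Mul(176, Add(1, Mul(911, -883)))) = Add(1181771, Mul(176, Add(1, -804413))) = Add(1181771, Mul(176, -804412)) = Add(1181771, -141576512) = -140394741)
Add(Mul(t, Pow(3567597, -1)), Mul(1207549, Pow(Function('Z')(-1046), -1))) = Add(Mul(-140394741, Pow(3567597, -1)), Mul(1207549, Pow(Pow(-1046, 3), -1))) = Add(Mul(-140394741, Rational(1, 3567597)), Mul(1207549, Pow(-1144445336, -1))) = Add(Rational(-46798247, 1189199), Mul(1207549, Rational(-1, 1144445336))) = Add(Rational(-46798247, 1189199), Rational(-1207549, 1144445336)) = Rational(-53559471528189243, 1360973249125864)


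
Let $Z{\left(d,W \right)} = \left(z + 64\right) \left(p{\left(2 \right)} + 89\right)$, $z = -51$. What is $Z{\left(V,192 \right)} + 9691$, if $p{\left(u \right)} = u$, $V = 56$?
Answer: $10874$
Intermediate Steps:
$Z{\left(d,W \right)} = 1183$ ($Z{\left(d,W \right)} = \left(-51 + 64\right) \left(2 + 89\right) = 13 \cdot 91 = 1183$)
$Z{\left(V,192 \right)} + 9691 = 1183 + 9691 = 10874$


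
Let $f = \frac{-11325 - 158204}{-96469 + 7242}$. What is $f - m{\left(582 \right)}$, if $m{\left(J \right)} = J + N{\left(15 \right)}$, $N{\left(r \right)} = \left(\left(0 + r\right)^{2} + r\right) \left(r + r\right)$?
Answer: $- \frac{694194985}{89227} \approx -7780.1$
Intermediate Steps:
$f = \frac{169529}{89227}$ ($f = - \frac{169529}{-89227} = \left(-169529\right) \left(- \frac{1}{89227}\right) = \frac{169529}{89227} \approx 1.9$)
$N{\left(r \right)} = 2 r \left(r + r^{2}\right)$ ($N{\left(r \right)} = \left(r^{2} + r\right) 2 r = \left(r + r^{2}\right) 2 r = 2 r \left(r + r^{2}\right)$)
$m{\left(J \right)} = 7200 + J$ ($m{\left(J \right)} = J + 2 \cdot 15^{2} \left(1 + 15\right) = J + 2 \cdot 225 \cdot 16 = J + 7200 = 7200 + J$)
$f - m{\left(582 \right)} = \frac{169529}{89227} - \left(7200 + 582\right) = \frac{169529}{89227} - 7782 = - \frac{694194985}{89227}$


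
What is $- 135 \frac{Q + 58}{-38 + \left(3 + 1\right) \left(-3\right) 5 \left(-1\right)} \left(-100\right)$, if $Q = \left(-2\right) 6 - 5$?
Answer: $\frac{276750}{11} \approx 25159.0$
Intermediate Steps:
$Q = -17$ ($Q = -12 - 5 = -17$)
$- 135 \frac{Q + 58}{-38 + \left(3 + 1\right) \left(-3\right) 5 \left(-1\right)} \left(-100\right) = - 135 \frac{-17 + 58}{-38 + \left(3 + 1\right) \left(-3\right) 5 \left(-1\right)} \left(-100\right) = - 135 \frac{41}{-38 + 4 \left(\left(-15\right) \left(-1\right)\right)} \left(-100\right) = - 135 \frac{41}{-38 + 4 \cdot 15} \left(-100\right) = - 135 \frac{41}{-38 + 60} \left(-100\right) = - 135 \cdot \frac{41}{22} \left(-100\right) = - 135 \cdot 41 \cdot \frac{1}{22} \left(-100\right) = \left(-135\right) \frac{41}{22} \left(-100\right) = \left(- \frac{5535}{22}\right) \left(-100\right) = \frac{276750}{11}$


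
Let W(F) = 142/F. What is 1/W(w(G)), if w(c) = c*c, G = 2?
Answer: 2/71 ≈ 0.028169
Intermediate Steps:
w(c) = c²
1/W(w(G)) = 1/(142/(2²)) = 1/(142/4) = 1/(142*(¼)) = 1/(71/2) = 2/71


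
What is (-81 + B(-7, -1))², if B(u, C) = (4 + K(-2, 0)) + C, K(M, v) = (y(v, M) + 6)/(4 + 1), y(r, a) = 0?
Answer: 147456/25 ≈ 5898.2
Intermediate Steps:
K(M, v) = 6/5 (K(M, v) = (0 + 6)/(4 + 1) = 6/5)
B(u, C) = 26/5 + C (B(u, C) = (4 + 6/5) + C = 26/5 + C)
(-81 + B(-7, -1))² = (-81 + (26/5 - 1))² = (-81 + 21/5)² = (-384/5)² = 147456/25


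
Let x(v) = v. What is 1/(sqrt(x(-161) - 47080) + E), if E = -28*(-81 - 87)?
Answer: 1568/7391619 - I*sqrt(5249)/7391619 ≈ 0.00021213 - 9.8016e-6*I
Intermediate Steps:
E = 4704 (E = -28*(-168) = 4704)
1/(sqrt(x(-161) - 47080) + E) = 1/(sqrt(-161 - 47080) + 4704) = 1/(sqrt(-47241) + 4704) = 1/(3*I*sqrt(5249) + 4704) = 1/(4704 + 3*I*sqrt(5249))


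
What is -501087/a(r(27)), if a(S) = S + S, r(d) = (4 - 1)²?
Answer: -167029/6 ≈ -27838.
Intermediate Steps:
r(d) = 9 (r(d) = 3² = 9)
a(S) = 2*S
-501087/a(r(27)) = -501087/(2*9) = -501087/18 = -501087*1/18 = -167029/6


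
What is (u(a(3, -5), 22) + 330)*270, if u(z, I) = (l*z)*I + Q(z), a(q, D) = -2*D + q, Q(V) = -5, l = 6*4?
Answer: 1941030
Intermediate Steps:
l = 24
a(q, D) = q - 2*D
u(z, I) = -5 + 24*I*z (u(z, I) = (24*z)*I - 5 = 24*I*z - 5 = -5 + 24*I*z)
(u(a(3, -5), 22) + 330)*270 = ((-5 + 24*22*(3 - 2*(-5))) + 330)*270 = ((-5 + 24*22*(3 + 10)) + 330)*270 = ((-5 + 24*22*13) + 330)*270 = ((-5 + 6864) + 330)*270 = (6859 + 330)*270 = 7189*270 = 1941030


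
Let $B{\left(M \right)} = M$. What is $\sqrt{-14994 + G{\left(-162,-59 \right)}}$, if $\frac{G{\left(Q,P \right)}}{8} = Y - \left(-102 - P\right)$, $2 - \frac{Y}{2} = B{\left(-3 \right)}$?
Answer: $i \sqrt{14570} \approx 120.71 i$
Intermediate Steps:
$Y = 10$ ($Y = 4 - -6 = 4 + 6 = 10$)
$G{\left(Q,P \right)} = 896 + 8 P$ ($G{\left(Q,P \right)} = 8 \left(10 - \left(-102 - P\right)\right) = 8 \left(10 + \left(102 + P\right)\right) = 8 \left(112 + P\right) = 896 + 8 P$)
$\sqrt{-14994 + G{\left(-162,-59 \right)}} = \sqrt{-14994 + \left(896 + 8 \left(-59\right)\right)} = \sqrt{-14994 + \left(896 - 472\right)} = \sqrt{-14994 + 424} = \sqrt{-14570} = i \sqrt{14570}$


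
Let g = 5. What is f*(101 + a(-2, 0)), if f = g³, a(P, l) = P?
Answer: 12375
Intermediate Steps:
f = 125 (f = 5³ = 125)
f*(101 + a(-2, 0)) = 125*(101 - 2) = 125*99 = 12375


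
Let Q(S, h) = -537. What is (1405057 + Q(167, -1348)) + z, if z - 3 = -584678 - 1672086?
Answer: -852241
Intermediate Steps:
z = -2256761 (z = 3 + (-584678 - 1672086) = 3 - 2256764 = -2256761)
(1405057 + Q(167, -1348)) + z = (1405057 - 537) - 2256761 = 1404520 - 2256761 = -852241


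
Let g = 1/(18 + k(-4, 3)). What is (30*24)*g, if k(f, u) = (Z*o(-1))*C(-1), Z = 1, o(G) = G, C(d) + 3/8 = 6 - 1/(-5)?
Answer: 28800/487 ≈ 59.138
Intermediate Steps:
C(d) = 233/40 (C(d) = -3/8 + (6 - 1/(-5)) = -3/8 + (6 - 1*(-⅕)) = -3/8 + (6 + ⅕) = -3/8 + 31/5 = 233/40)
k(f, u) = -233/40 (k(f, u) = (1*(-1))*(233/40) = -1*233/40 = -233/40)
g = 40/487 (g = 1/(18 - 233/40) = 1/(487/40) = 40/487 ≈ 0.082136)
(30*24)*g = (30*24)*(40/487) = 720*(40/487) = 28800/487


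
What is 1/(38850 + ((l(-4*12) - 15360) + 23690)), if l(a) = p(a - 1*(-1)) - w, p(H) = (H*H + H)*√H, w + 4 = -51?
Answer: 1005/52145419 - 46*I*√47/52145419 ≈ 1.9273e-5 - 6.0477e-6*I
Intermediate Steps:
w = -55 (w = -4 - 51 = -55)
p(H) = √H*(H + H²) (p(H) = (H² + H)*√H = (H + H²)*√H = √H*(H + H²))
l(a) = 55 + (1 + a)^(3/2)*(2 + a) (l(a) = (a - 1*(-1))^(3/2)*(1 + (a - 1*(-1))) - 1*(-55) = (a + 1)^(3/2)*(1 + (a + 1)) + 55 = (1 + a)^(3/2)*(1 + (1 + a)) + 55 = (1 + a)^(3/2)*(2 + a) + 55 = 55 + (1 + a)^(3/2)*(2 + a))
1/(38850 + ((l(-4*12) - 15360) + 23690)) = 1/(38850 + (((55 + (1 - 4*12)^(3/2)*(2 - 4*12)) - 15360) + 23690)) = 1/(38850 + (((55 + (1 - 48)^(3/2)*(2 - 48)) - 15360) + 23690)) = 1/(38850 + (((55 + (-47)^(3/2)*(-46)) - 15360) + 23690)) = 1/(38850 + (((55 - 47*I*√47*(-46)) - 15360) + 23690)) = 1/(38850 + (((55 + 2162*I*√47) - 15360) + 23690)) = 1/(38850 + ((-15305 + 2162*I*√47) + 23690)) = 1/(38850 + (8385 + 2162*I*√47)) = 1/(47235 + 2162*I*√47)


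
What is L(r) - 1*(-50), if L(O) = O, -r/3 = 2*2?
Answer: 38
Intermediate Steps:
r = -12 (r = -6*2 = -3*4 = -12)
L(r) - 1*(-50) = -12 - 1*(-50) = -12 + 50 = 38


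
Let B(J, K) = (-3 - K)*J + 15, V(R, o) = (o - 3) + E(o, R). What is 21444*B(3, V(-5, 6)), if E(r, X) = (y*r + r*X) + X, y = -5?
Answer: 4117248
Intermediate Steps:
E(r, X) = X - 5*r + X*r (E(r, X) = (-5*r + r*X) + X = (-5*r + X*r) + X = X - 5*r + X*r)
V(R, o) = -3 + R - 4*o + R*o (V(R, o) = (o - 3) + (R - 5*o + R*o) = (-3 + o) + (R - 5*o + R*o) = -3 + R - 4*o + R*o)
B(J, K) = 15 + J*(-3 - K) (B(J, K) = J*(-3 - K) + 15 = 15 + J*(-3 - K))
21444*B(3, V(-5, 6)) = 21444*(15 - 3*3 - 1*3*(-3 - 5 - 4*6 - 5*6)) = 21444*(15 - 9 - 1*3*(-3 - 5 - 24 - 30)) = 21444*(15 - 9 - 1*3*(-62)) = 21444*(15 - 9 + 186) = 21444*192 = 4117248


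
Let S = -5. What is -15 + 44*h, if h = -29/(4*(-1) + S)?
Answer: 1141/9 ≈ 126.78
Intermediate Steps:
h = 29/9 (h = -29/(4*(-1) - 5) = -29/(-4 - 5) = -29/(-9) = -29*(-⅑) = 29/9 ≈ 3.2222)
-15 + 44*h = -15 + 44*(29/9) = -15 + 1276/9 = 1141/9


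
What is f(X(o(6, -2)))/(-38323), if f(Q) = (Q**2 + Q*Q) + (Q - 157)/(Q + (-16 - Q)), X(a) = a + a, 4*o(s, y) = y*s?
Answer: -1315/613168 ≈ -0.0021446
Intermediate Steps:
o(s, y) = s*y/4 (o(s, y) = (y*s)/4 = (s*y)/4 = s*y/4)
X(a) = 2*a
f(Q) = 157/16 + 2*Q**2 - Q/16 (f(Q) = (Q**2 + Q**2) + (-157 + Q)/(-16) = 2*Q**2 + (-157 + Q)*(-1/16) = 2*Q**2 + (157/16 - Q/16) = 157/16 + 2*Q**2 - Q/16)
f(X(o(6, -2)))/(-38323) = (157/16 + 2*(2*((1/4)*6*(-2)))**2 - (1/4)*6*(-2)/8)/(-38323) = (157/16 + 2*(2*(-3))**2 - (-3)/8)*(-1/38323) = (157/16 + 2*(-6)**2 - 1/16*(-6))*(-1/38323) = (157/16 + 2*36 + 3/8)*(-1/38323) = (157/16 + 72 + 3/8)*(-1/38323) = (1315/16)*(-1/38323) = -1315/613168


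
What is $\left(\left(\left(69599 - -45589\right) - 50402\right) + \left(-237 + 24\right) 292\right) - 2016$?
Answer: $574$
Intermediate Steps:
$\left(\left(\left(69599 - -45589\right) - 50402\right) + \left(-237 + 24\right) 292\right) - 2016 = \left(\left(\left(69599 + 45589\right) - 50402\right) - 62196\right) - 2016 = \left(\left(115188 - 50402\right) - 62196\right) - 2016 = \left(64786 - 62196\right) - 2016 = 2590 - 2016 = 574$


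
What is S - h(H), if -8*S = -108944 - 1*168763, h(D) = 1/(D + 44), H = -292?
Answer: 4304459/124 ≈ 34713.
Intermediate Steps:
h(D) = 1/(44 + D)
S = 277707/8 (S = -(-108944 - 1*168763)/8 = -(-108944 - 168763)/8 = -⅛*(-277707) = 277707/8 ≈ 34713.)
S - h(H) = 277707/8 - 1/(44 - 292) = 277707/8 - 1/(-248) = 277707/8 - 1*(-1/248) = 277707/8 + 1/248 = 4304459/124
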